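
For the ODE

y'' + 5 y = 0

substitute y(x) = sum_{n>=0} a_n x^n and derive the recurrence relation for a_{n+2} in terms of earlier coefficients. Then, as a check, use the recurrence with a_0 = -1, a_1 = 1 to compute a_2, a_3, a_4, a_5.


Substitute y = sum_n a_n x^n into y'' + (const) y = 0.
y''(x) = sum_{n>=0} (n+2)(n+1) a_{n+2} x^n.
The ODE becomes sum_n [(n+2)(n+1) a_{n+2} + 5 a_n] x^n = 0.
Setting each coefficient to zero gives the recurrence:
  (n+2)(n+1) a_{n+2} + 5 a_n = 0,
  a_{n+2} = -5 / ((n+1)(n+2)) a_n.

Check with a_0 = -1, a_1 = 1 (apply the recurrence for n = 0, 1, 2, 3): a_0 = -1, a_1 = 1, a_2 = 5/2, a_3 = -5/6, a_4 = -25/24, a_5 = 5/24.

a_{n+2} = -5/((n+1)(n+2)) * a_n; check: a_0 = -1, a_1 = 1, a_2 = 5/2, a_3 = -5/6, a_4 = -25/24, a_5 = 5/24


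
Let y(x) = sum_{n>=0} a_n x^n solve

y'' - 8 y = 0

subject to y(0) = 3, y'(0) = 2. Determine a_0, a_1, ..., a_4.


Ansatz: y(x) = sum_{n>=0} a_n x^n, so y'(x) = sum_{n>=1} n a_n x^(n-1) and y''(x) = sum_{n>=2} n(n-1) a_n x^(n-2).
Substitute into P(x) y'' + Q(x) y' + R(x) y = 0 with P(x) = 1, Q(x) = 0, R(x) = -8, and match powers of x.
Initial conditions: a_0 = 3, a_1 = 2.
Setting the coefficient of each power of x to zero and solving order by order (substituting the coefficients already found):
  x^0: 2 a_2 - 8 a_0 = 0  ->  2 a_2 = 8 a_0 = 24  ->  a_2 = 12
  x^1: 6 a_3 - 8 a_1 = 0  ->  6 a_3 = 8 a_1 = 16  ->  a_3 = 8/3
  x^2: 12 a_4 - 8 a_2 = 0  ->  12 a_4 = 8 a_2 = 96  ->  a_4 = 8
Truncated series: y(x) = 3 + 2 x + 12 x^2 + (8/3) x^3 + 8 x^4 + O(x^5).

a_0 = 3; a_1 = 2; a_2 = 12; a_3 = 8/3; a_4 = 8


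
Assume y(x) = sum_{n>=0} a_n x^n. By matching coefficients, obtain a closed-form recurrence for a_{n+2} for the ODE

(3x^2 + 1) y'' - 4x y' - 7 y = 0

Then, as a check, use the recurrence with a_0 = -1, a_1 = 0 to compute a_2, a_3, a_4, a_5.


Substitute y = sum_n a_n x^n.
(1 + 3 x^2) y'' contributes (n+2)(n+1) a_{n+2} + 3 n(n-1) a_n at x^n.
-4 x y'(x) contributes -4 n a_n at x^n.
-7 y(x) contributes -7 a_n at x^n.
Matching x^n: (n+2)(n+1) a_{n+2} + (3 n(n-1) - 4 n - 7) a_n = 0.
Thus a_{n+2} = (-3 n(n-1) + 4 n + 7) / ((n+1)(n+2)) * a_n.

Check with a_0 = -1, a_1 = 0 (apply the recurrence for n = 0, 1, 2, 3): a_0 = -1, a_1 = 0, a_2 = -7/2, a_3 = 0, a_4 = -21/8, a_5 = 0.

a_(n+2) = (-3 n(n-1) + 4 n + 7) / ((n+1)(n+2)) * a_n; check: a_0 = -1, a_1 = 0, a_2 = -7/2, a_3 = 0, a_4 = -21/8, a_5 = 0


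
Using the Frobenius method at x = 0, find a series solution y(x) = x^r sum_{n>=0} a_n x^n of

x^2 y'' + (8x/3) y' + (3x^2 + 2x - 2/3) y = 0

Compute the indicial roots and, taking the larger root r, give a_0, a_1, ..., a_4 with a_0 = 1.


Write in Frobenius form y'' + (p(x)/x) y' + (q(x)/x^2) y = 0:
  p(x) = 8/3,  q(x) = 3x^2 + 2x - 2/3.
Indicial equation: r(r-1) + (8/3) r + (-2/3) = 0 -> roots r_1 = 1/3, r_2 = -2.
Take r = r_1 = 1/3. Let y(x) = x^r sum_{n>=0} a_n x^n with a_0 = 1.
Substitute y = x^r sum a_n x^n and match x^{r+n}. The recurrence is
  D(n) a_n + 2 a_{n-1} + 3 a_{n-2} = 0,  where D(n) = (r+n)(r+n-1) + (8/3)(r+n) + (-2/3).
  a_n = [-2 a_{n-1} - 3 a_{n-2}] / D(n).
Since the indicial polynomial factors as (r - r_1)(r - r_2), D(n) = (r_1 + n - r_1)(r_1 + n - r_2) = n(n + 7/3).
Evaluating step by step (a_0 = 1):
  n = 1: D(1) = 1(1 + 7/3) = 10/3; numerator = -2(1) = -2; a_1 = (-2)/(10/3) = -3/5
  n = 2: D(2) = 2(2 + 7/3) = 26/3; numerator = -2(-3/5) - 3(1) = -9/5; a_2 = (-9/5)/(26/3) = -27/130
  n = 3: D(3) = 3(3 + 7/3) = 16; numerator = -2(-27/130) - 3(-3/5) = 144/65; a_3 = (144/65)/(16) = 9/65
  n = 4: D(4) = 4(4 + 7/3) = 76/3; numerator = -2(9/65) - 3(-27/130) = 9/26; a_4 = (9/26)/(76/3) = 27/1976

r = 1/3; a_0 = 1; a_1 = -3/5; a_2 = -27/130; a_3 = 9/65; a_4 = 27/1976


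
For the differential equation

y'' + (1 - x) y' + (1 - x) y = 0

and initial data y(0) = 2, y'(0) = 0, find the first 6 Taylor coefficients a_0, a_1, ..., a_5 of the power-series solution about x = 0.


Ansatz: y(x) = sum_{n>=0} a_n x^n, so y'(x) = sum_{n>=1} n a_n x^(n-1) and y''(x) = sum_{n>=2} n(n-1) a_n x^(n-2).
Substitute into P(x) y'' + Q(x) y' + R(x) y = 0 with P(x) = 1, Q(x) = 1 - x, R(x) = 1 - x, and match powers of x.
Initial conditions: a_0 = 2, a_1 = 0.
Setting the coefficient of each power of x to zero and solving order by order (substituting the coefficients already found):
  x^0: 2 a_2 + a_1 + a_0 = 0  ->  2 a_2 = -a_1 - a_0 = -2  ->  a_2 = -1
  x^1: 6 a_3 + 2 a_2 - a_0 = 0  ->  6 a_3 = -2 a_2 + a_0 = 4  ->  a_3 = 2/3
  x^2: 12 a_4 + 3 a_3 - a_2 - a_1 = 0  ->  12 a_4 = -3 a_3 + a_2 + a_1 = -3  ->  a_4 = -1/4
  x^3: 20 a_5 + 4 a_4 - 2 a_3 - a_2 = 0  ->  20 a_5 = -4 a_4 + 2 a_3 + a_2 = 4/3  ->  a_5 = 1/15
Truncated series: y(x) = 2 - x^2 + (2/3) x^3 - (1/4) x^4 + (1/15) x^5 + O(x^6).

a_0 = 2; a_1 = 0; a_2 = -1; a_3 = 2/3; a_4 = -1/4; a_5 = 1/15


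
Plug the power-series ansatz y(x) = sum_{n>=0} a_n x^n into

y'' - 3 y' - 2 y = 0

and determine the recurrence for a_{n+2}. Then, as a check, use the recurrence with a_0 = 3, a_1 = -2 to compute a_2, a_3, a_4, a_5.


Substitute y = sum_n a_n x^n.
y''(x) has coefficient (n+2)(n+1) a_{n+2} at x^n;
-3 y'(x) has coefficient -3 (n+1) a_{n+1} at x^n;
-2 y(x) has coefficient -2 a_n at x^n.
Matching x^n: (n+2)(n+1) a_{n+2} - 3 (n+1) a_{n+1} - 2 a_n = 0.
Thus a_{n+2} = [3 (n+1) a_{n+1} + 2 a_n] / ((n+1)(n+2)).

Check with a_0 = 3, a_1 = -2 (apply the recurrence for n = 0, 1, 2, 3): a_0 = 3, a_1 = -2, a_2 = 0, a_3 = -2/3, a_4 = -1/2, a_5 = -11/30.

a_(n+2) = [3 (n+1) a_(n+1) + 2 a_n] / ((n+1)(n+2)); check: a_0 = 3, a_1 = -2, a_2 = 0, a_3 = -2/3, a_4 = -1/2, a_5 = -11/30


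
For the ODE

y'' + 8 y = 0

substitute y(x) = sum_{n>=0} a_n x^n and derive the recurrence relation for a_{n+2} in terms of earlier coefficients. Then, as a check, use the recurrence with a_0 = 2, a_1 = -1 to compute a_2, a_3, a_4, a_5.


Substitute y = sum_n a_n x^n into y'' + (const) y = 0.
y''(x) = sum_{n>=0} (n+2)(n+1) a_{n+2} x^n.
The ODE becomes sum_n [(n+2)(n+1) a_{n+2} + 8 a_n] x^n = 0.
Setting each coefficient to zero gives the recurrence:
  (n+2)(n+1) a_{n+2} + 8 a_n = 0,
  a_{n+2} = -8 / ((n+1)(n+2)) a_n.

Check with a_0 = 2, a_1 = -1 (apply the recurrence for n = 0, 1, 2, 3): a_0 = 2, a_1 = -1, a_2 = -8, a_3 = 4/3, a_4 = 16/3, a_5 = -8/15.

a_{n+2} = -8/((n+1)(n+2)) * a_n; check: a_0 = 2, a_1 = -1, a_2 = -8, a_3 = 4/3, a_4 = 16/3, a_5 = -8/15


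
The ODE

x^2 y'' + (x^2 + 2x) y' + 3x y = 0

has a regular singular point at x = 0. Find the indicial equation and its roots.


Divide by x^2 to reach normal form y'' + P_1(x) y' + P_2(x) y = 0 with P_1(x) = 1 + 2/x and P_2(x) = 3/x.
x = 0 is a singular point because the y'-coefficient 1 + 2/x has a pole at x = 0 and the y-coefficient 3/x has a pole at x = 0.
It is a regular singular point because x P_1(x) = p(x) = x + 2 and x^2 P_2(x) = q(x) = 3x are polynomials, hence analytic at x = 0.
p(0) = 2,  q(0) = 0.
Indicial equation: r(r-1) + p(0) r + q(0) = 0, i.e. r^2 + (p(0) - 1) r + q(0) = 0, i.e. r^2 + 1 r = 0.
Discriminant: (1)^2 - 4(0) = 1, so r = (-1 ± 1)/2.
Solving: r_1 = 0, r_2 = -1.

indicial: r^2 + 1 r = 0; roots r_1 = 0, r_2 = -1


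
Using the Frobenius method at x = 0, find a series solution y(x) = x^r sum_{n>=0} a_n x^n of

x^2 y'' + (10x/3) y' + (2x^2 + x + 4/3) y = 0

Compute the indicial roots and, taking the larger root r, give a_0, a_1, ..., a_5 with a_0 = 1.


Write in Frobenius form y'' + (p(x)/x) y' + (q(x)/x^2) y = 0:
  p(x) = 10/3,  q(x) = 2x^2 + x + 4/3.
Indicial equation: r(r-1) + (10/3) r + (4/3) = 0 -> roots r_1 = -1, r_2 = -4/3.
Take r = r_1 = -1. Let y(x) = x^r sum_{n>=0} a_n x^n with a_0 = 1.
Substitute y = x^r sum a_n x^n and match x^{r+n}. The recurrence is
  D(n) a_n + 1 a_{n-1} + 2 a_{n-2} = 0,  where D(n) = (r+n)(r+n-1) + (10/3)(r+n) + (4/3).
  a_n = [-1 a_{n-1} - 2 a_{n-2}] / D(n).
Since the indicial polynomial factors as (r - r_1)(r - r_2), D(n) = (r_1 + n - r_1)(r_1 + n - r_2) = n(n + 1/3).
Evaluating step by step (a_0 = 1):
  n = 1: D(1) = 1(1 + 1/3) = 4/3; numerator = -1(1) = -1; a_1 = (-1)/(4/3) = -3/4
  n = 2: D(2) = 2(2 + 1/3) = 14/3; numerator = -1(-3/4) - 2(1) = -5/4; a_2 = (-5/4)/(14/3) = -15/56
  n = 3: D(3) = 3(3 + 1/3) = 10; numerator = -1(-15/56) - 2(-3/4) = 99/56; a_3 = (99/56)/(10) = 99/560
  n = 4: D(4) = 4(4 + 1/3) = 52/3; numerator = -1(99/560) - 2(-15/56) = 201/560; a_4 = (201/560)/(52/3) = 603/29120
  n = 5: D(5) = 5(5 + 1/3) = 80/3; numerator = -1(603/29120) - 2(99/560) = -1557/4160; a_5 = (-1557/4160)/(80/3) = -4671/332800

r = -1; a_0 = 1; a_1 = -3/4; a_2 = -15/56; a_3 = 99/560; a_4 = 603/29120; a_5 = -4671/332800


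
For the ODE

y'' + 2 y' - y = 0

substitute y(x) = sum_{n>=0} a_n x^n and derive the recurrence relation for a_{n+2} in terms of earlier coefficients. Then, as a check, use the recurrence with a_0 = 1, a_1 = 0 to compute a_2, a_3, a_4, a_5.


Substitute y = sum_n a_n x^n.
y''(x) has coefficient (n+2)(n+1) a_{n+2} at x^n;
2 y'(x) has coefficient 2 (n+1) a_{n+1} at x^n;
-y(x) has coefficient -1 a_n at x^n.
Matching x^n: (n+2)(n+1) a_{n+2} + 2 (n+1) a_{n+1} - 1 a_n = 0.
Thus a_{n+2} = [-2 (n+1) a_{n+1} + 1 a_n] / ((n+1)(n+2)).

Check with a_0 = 1, a_1 = 0 (apply the recurrence for n = 0, 1, 2, 3): a_0 = 1, a_1 = 0, a_2 = 1/2, a_3 = -1/3, a_4 = 5/24, a_5 = -1/10.

a_(n+2) = [-2 (n+1) a_(n+1) + 1 a_n] / ((n+1)(n+2)); check: a_0 = 1, a_1 = 0, a_2 = 1/2, a_3 = -1/3, a_4 = 5/24, a_5 = -1/10


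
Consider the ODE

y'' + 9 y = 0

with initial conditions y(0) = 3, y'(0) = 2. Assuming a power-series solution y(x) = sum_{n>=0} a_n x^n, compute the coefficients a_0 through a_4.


Ansatz: y(x) = sum_{n>=0} a_n x^n, so y'(x) = sum_{n>=1} n a_n x^(n-1) and y''(x) = sum_{n>=2} n(n-1) a_n x^(n-2).
Substitute into P(x) y'' + Q(x) y' + R(x) y = 0 with P(x) = 1, Q(x) = 0, R(x) = 9, and match powers of x.
Initial conditions: a_0 = 3, a_1 = 2.
Setting the coefficient of each power of x to zero and solving order by order (substituting the coefficients already found):
  x^0: 2 a_2 + 9 a_0 = 0  ->  2 a_2 = -9 a_0 = -27  ->  a_2 = -27/2
  x^1: 6 a_3 + 9 a_1 = 0  ->  6 a_3 = -9 a_1 = -18  ->  a_3 = -3
  x^2: 12 a_4 + 9 a_2 = 0  ->  12 a_4 = -9 a_2 = 243/2  ->  a_4 = 81/8
Truncated series: y(x) = 3 + 2 x - (27/2) x^2 - 3 x^3 + (81/8) x^4 + O(x^5).

a_0 = 3; a_1 = 2; a_2 = -27/2; a_3 = -3; a_4 = 81/8


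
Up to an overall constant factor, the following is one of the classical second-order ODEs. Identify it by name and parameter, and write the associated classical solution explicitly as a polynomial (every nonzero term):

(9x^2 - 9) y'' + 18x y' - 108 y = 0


All three coefficients share the factor -9; dividing through by -9 gives  (1 - x^2) y'' - 2x y' + 12 y = 0.
This matches the Legendre equation (1 - x^2) y'' - 2x y' + n(n+1) y = 0 (note the -2x y' term) with n(n+1) = 12, so n = 3; the polynomial solution is P_3(x).
With y = sum_k a_k x^k, matching x^k gives (k+2)(k+1) a_{k+2} = [k(k+1) - n(n+1)] a_k = (k - 3)(k + 4) a_k. The right side vanishes at k = 3, so the series with the parity of 3 terminates at degree 3.
Standard normalization (P_n(1) = 1): leading coefficient (2n)!/(2^n (n!)^2) = 720/(8*36) = 5/2, so a_3 = 5/2. Work downward with a_k = (k+1)(k+2) a_{k+2} / ((k - 3)(k + 4)):
  a_1 = (2)(3)(5/2) / ((1 - 3)(1 + 4)) = 15/(-10) = -3/2
Hence P_3(x) = 5 x^3/2 - 3 x/2.

P_3(x); series = 5 x^3/2 - 3 x/2


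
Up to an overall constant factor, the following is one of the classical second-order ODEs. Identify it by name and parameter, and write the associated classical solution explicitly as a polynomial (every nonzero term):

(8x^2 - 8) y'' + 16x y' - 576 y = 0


All three coefficients share the factor -8; dividing through by -8 gives  (1 - x^2) y'' - 2x y' + 72 y = 0.
This matches the Legendre equation (1 - x^2) y'' - 2x y' + n(n+1) y = 0 (note the -2x y' term) with n(n+1) = 72, so n = 8; the polynomial solution is P_8(x).
With y = sum_k a_k x^k, matching x^k gives (k+2)(k+1) a_{k+2} = [k(k+1) - n(n+1)] a_k = (k - 8)(k + 9) a_k. The right side vanishes at k = 8, so the series with the parity of 8 terminates at degree 8.
Standard normalization (P_n(1) = 1): leading coefficient (2n)!/(2^n (n!)^2) = 20922789888000/(256*1625702400) = 6435/128, so a_8 = 6435/128. Work downward with a_k = (k+1)(k+2) a_{k+2} / ((k - 8)(k + 9)):
  a_6 = (7)(8)(6435/128) / ((6 - 8)(6 + 9)) = (45045/16)/(-30) = -3003/32
  a_4 = (5)(6)(-3003/32) / ((4 - 8)(4 + 9)) = (-45045/16)/(-52) = 3465/64
  a_2 = (3)(4)(3465/64) / ((2 - 8)(2 + 9)) = (10395/16)/(-66) = -315/32
  a_0 = (1)(2)(-315/32) / ((0 - 8)(0 + 9)) = (-315/16)/(-72) = 35/128
Hence P_8(x) = 6435 x^8/128 - 3003 x^6/32 + 3465 x^4/64 - 315 x^2/32 + 35/128.

P_8(x); series = 6435 x^8/128 - 3003 x^6/32 + 3465 x^4/64 - 315 x^2/32 + 35/128


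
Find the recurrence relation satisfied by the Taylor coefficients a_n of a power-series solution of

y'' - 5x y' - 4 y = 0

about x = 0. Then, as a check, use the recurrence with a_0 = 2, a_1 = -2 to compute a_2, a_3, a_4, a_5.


Substitute y = sum_n a_n x^n.
y''(x) has coefficient (n+2)(n+1) a_{n+2} at x^n;
-5 x y'(x) has coefficient -5 n a_n at x^n (shift);
-4 y(x) has coefficient -4 a_n at x^n.
Matching x^n: (n+2)(n+1) a_{n+2} + (-5n - 4) a_n = 0.
Thus a_{n+2} = (5n + 4) / ((n+1)(n+2)) * a_n.

Check with a_0 = 2, a_1 = -2 (apply the recurrence for n = 0, 1, 2, 3): a_0 = 2, a_1 = -2, a_2 = 4, a_3 = -3, a_4 = 14/3, a_5 = -57/20.

a_(n+2) = (5n + 4) / ((n+1)(n+2)) * a_n; check: a_0 = 2, a_1 = -2, a_2 = 4, a_3 = -3, a_4 = 14/3, a_5 = -57/20


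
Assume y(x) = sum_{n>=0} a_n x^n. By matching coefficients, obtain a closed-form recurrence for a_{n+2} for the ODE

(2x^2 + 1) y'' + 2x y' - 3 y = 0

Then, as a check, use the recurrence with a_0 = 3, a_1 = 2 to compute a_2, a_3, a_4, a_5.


Substitute y = sum_n a_n x^n.
(1 + 2 x^2) y'' contributes (n+2)(n+1) a_{n+2} + 2 n(n-1) a_n at x^n.
2 x y'(x) contributes 2 n a_n at x^n.
-3 y(x) contributes -3 a_n at x^n.
Matching x^n: (n+2)(n+1) a_{n+2} + (2 n(n-1) + 2 n - 3) a_n = 0.
Thus a_{n+2} = (-2 n(n-1) - 2 n + 3) / ((n+1)(n+2)) * a_n.

Check with a_0 = 3, a_1 = 2 (apply the recurrence for n = 0, 1, 2, 3): a_0 = 3, a_1 = 2, a_2 = 9/2, a_3 = 1/3, a_4 = -15/8, a_5 = -1/4.

a_(n+2) = (-2 n(n-1) - 2 n + 3) / ((n+1)(n+2)) * a_n; check: a_0 = 3, a_1 = 2, a_2 = 9/2, a_3 = 1/3, a_4 = -15/8, a_5 = -1/4


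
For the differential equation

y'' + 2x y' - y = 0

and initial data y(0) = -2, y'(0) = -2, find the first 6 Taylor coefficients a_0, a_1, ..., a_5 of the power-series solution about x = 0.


Ansatz: y(x) = sum_{n>=0} a_n x^n, so y'(x) = sum_{n>=1} n a_n x^(n-1) and y''(x) = sum_{n>=2} n(n-1) a_n x^(n-2).
Substitute into P(x) y'' + Q(x) y' + R(x) y = 0 with P(x) = 1, Q(x) = 2x, R(x) = -1, and match powers of x.
Initial conditions: a_0 = -2, a_1 = -2.
Setting the coefficient of each power of x to zero and solving order by order (substituting the coefficients already found):
  x^0: 2 a_2 - a_0 = 0  ->  2 a_2 = a_0 = -2  ->  a_2 = -1
  x^1: 6 a_3 + a_1 = 0  ->  6 a_3 = -a_1 = 2  ->  a_3 = 1/3
  x^2: 12 a_4 + 3 a_2 = 0  ->  12 a_4 = -3 a_2 = 3  ->  a_4 = 1/4
  x^3: 20 a_5 + 5 a_3 = 0  ->  20 a_5 = -5 a_3 = -5/3  ->  a_5 = -1/12
Truncated series: y(x) = -2 - 2 x - x^2 + (1/3) x^3 + (1/4) x^4 - (1/12) x^5 + O(x^6).

a_0 = -2; a_1 = -2; a_2 = -1; a_3 = 1/3; a_4 = 1/4; a_5 = -1/12


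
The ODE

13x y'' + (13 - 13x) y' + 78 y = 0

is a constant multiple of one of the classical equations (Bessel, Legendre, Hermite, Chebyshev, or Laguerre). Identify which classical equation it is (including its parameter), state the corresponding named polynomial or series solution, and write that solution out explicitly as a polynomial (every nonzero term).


All three coefficients share the factor 13; dividing through by 13 gives  x y'' + (1 - x) y' + 6 y = 0.
This matches the Laguerre equation x y'' + (1 - x) y' + n y = 0 with n = 6; the polynomial solution is L_6(x).
With y = sum_k a_k x^k, matching x^k gives (k+1)k a_{k+1} + (k+1) a_{k+1} - k a_k + n a_k = 0, i.e. (k+1)^2 a_{k+1} = (k - n) a_k = (k - 6) a_k. The right side vanishes at k = 6, so the series terminates at degree 6.
Standard normalization L_n(0) = 1 gives a_0 = 1. Work upward with a_{k+1} = (k - 6) a_k / (k+1)^2:
  a_1 = (0 - 6)(1) / 1^2 = -6/1 = -6
  a_2 = (1 - 6)(-6) / 2^2 = 30/4 = 15/2
  a_3 = (2 - 6)(15/2) / 3^2 = -30/9 = -10/3
  a_4 = (3 - 6)(-10/3) / 4^2 = 10/16 = 5/8
  a_5 = (4 - 6)(5/8) / 5^2 = (-5/4)/25 = -1/20
  a_6 = (5 - 6)(-1/20) / 6^2 = (1/20)/36 = 1/720
Hence L_6(x) = x^6/720 - x^5/20 + 5 x^4/8 - 10 x^3/3 + 15 x^2/2 - 6 x + 1.

L_6(x); series = x^6/720 - x^5/20 + 5 x^4/8 - 10 x^3/3 + 15 x^2/2 - 6 x + 1


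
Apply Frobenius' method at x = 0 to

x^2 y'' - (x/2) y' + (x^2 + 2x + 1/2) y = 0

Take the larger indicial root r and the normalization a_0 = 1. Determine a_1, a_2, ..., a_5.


Write in Frobenius form y'' + (p(x)/x) y' + (q(x)/x^2) y = 0:
  p(x) = -1/2,  q(x) = x^2 + 2x + 1/2.
Indicial equation: r(r-1) + (-1/2) r + (1/2) = 0 -> roots r_1 = 1, r_2 = 1/2.
Take r = r_1 = 1. Let y(x) = x^r sum_{n>=0} a_n x^n with a_0 = 1.
Substitute y = x^r sum a_n x^n and match x^{r+n}. The recurrence is
  D(n) a_n + 2 a_{n-1} + 1 a_{n-2} = 0,  where D(n) = (r+n)(r+n-1) + (-1/2)(r+n) + (1/2).
  a_n = [-2 a_{n-1} - 1 a_{n-2}] / D(n).
Since the indicial polynomial factors as (r - r_1)(r - r_2), D(n) = (r_1 + n - r_1)(r_1 + n - r_2) = n(n + 1/2).
Evaluating step by step (a_0 = 1):
  n = 1: D(1) = 1(1 + 1/2) = 3/2; numerator = -2(1) = -2; a_1 = (-2)/(3/2) = -4/3
  n = 2: D(2) = 2(2 + 1/2) = 5; numerator = -2(-4/3) - 1(1) = 5/3; a_2 = (5/3)/(5) = 1/3
  n = 3: D(3) = 3(3 + 1/2) = 21/2; numerator = -2(1/3) - 1(-4/3) = 2/3; a_3 = (2/3)/(21/2) = 4/63
  n = 4: D(4) = 4(4 + 1/2) = 18; numerator = -2(4/63) - 1(1/3) = -29/63; a_4 = (-29/63)/(18) = -29/1134
  n = 5: D(5) = 5(5 + 1/2) = 55/2; numerator = -2(-29/1134) - 1(4/63) = -1/81; a_5 = (-1/81)/(55/2) = -2/4455

r = 1; a_0 = 1; a_1 = -4/3; a_2 = 1/3; a_3 = 4/63; a_4 = -29/1134; a_5 = -2/4455


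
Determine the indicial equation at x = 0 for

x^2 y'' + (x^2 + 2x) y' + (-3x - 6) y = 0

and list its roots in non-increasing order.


Divide by x^2 to reach normal form y'' + P_1(x) y' + P_2(x) y = 0 with P_1(x) = 1 + 2/x and P_2(x) = -3/x - 6/x^2.
x = 0 is a singular point because the y'-coefficient 1 + 2/x has a pole at x = 0 and the y-coefficient -3/x - 6/x^2 has a pole at x = 0.
It is a regular singular point because x P_1(x) = p(x) = x + 2 and x^2 P_2(x) = q(x) = -3x - 6 are polynomials, hence analytic at x = 0.
p(0) = 2,  q(0) = -6.
Indicial equation: r(r-1) + p(0) r + q(0) = 0, i.e. r^2 + (p(0) - 1) r + q(0) = 0, i.e. r^2 + 1 r - 6 = 0.
Discriminant: (1)^2 - 4(-6) = 25, so r = (-1 ± 5)/2.
Solving: r_1 = 2, r_2 = -3.

indicial: r^2 + 1 r - 6 = 0; roots r_1 = 2, r_2 = -3


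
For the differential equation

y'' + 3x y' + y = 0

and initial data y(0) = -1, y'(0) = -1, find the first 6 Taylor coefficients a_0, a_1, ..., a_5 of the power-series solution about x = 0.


Ansatz: y(x) = sum_{n>=0} a_n x^n, so y'(x) = sum_{n>=1} n a_n x^(n-1) and y''(x) = sum_{n>=2} n(n-1) a_n x^(n-2).
Substitute into P(x) y'' + Q(x) y' + R(x) y = 0 with P(x) = 1, Q(x) = 3x, R(x) = 1, and match powers of x.
Initial conditions: a_0 = -1, a_1 = -1.
Setting the coefficient of each power of x to zero and solving order by order (substituting the coefficients already found):
  x^0: 2 a_2 + a_0 = 0  ->  2 a_2 = -a_0 = 1  ->  a_2 = 1/2
  x^1: 6 a_3 + 4 a_1 = 0  ->  6 a_3 = -4 a_1 = 4  ->  a_3 = 2/3
  x^2: 12 a_4 + 7 a_2 = 0  ->  12 a_4 = -7 a_2 = -7/2  ->  a_4 = -7/24
  x^3: 20 a_5 + 10 a_3 = 0  ->  20 a_5 = -10 a_3 = -20/3  ->  a_5 = -1/3
Truncated series: y(x) = -1 - x + (1/2) x^2 + (2/3) x^3 - (7/24) x^4 - (1/3) x^5 + O(x^6).

a_0 = -1; a_1 = -1; a_2 = 1/2; a_3 = 2/3; a_4 = -7/24; a_5 = -1/3


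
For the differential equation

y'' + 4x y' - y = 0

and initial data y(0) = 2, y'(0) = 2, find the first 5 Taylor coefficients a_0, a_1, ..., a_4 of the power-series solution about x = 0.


Ansatz: y(x) = sum_{n>=0} a_n x^n, so y'(x) = sum_{n>=1} n a_n x^(n-1) and y''(x) = sum_{n>=2} n(n-1) a_n x^(n-2).
Substitute into P(x) y'' + Q(x) y' + R(x) y = 0 with P(x) = 1, Q(x) = 4x, R(x) = -1, and match powers of x.
Initial conditions: a_0 = 2, a_1 = 2.
Setting the coefficient of each power of x to zero and solving order by order (substituting the coefficients already found):
  x^0: 2 a_2 - a_0 = 0  ->  2 a_2 = a_0 = 2  ->  a_2 = 1
  x^1: 6 a_3 + 3 a_1 = 0  ->  6 a_3 = -3 a_1 = -6  ->  a_3 = -1
  x^2: 12 a_4 + 7 a_2 = 0  ->  12 a_4 = -7 a_2 = -7  ->  a_4 = -7/12
Truncated series: y(x) = 2 + 2 x + x^2 - x^3 - (7/12) x^4 + O(x^5).

a_0 = 2; a_1 = 2; a_2 = 1; a_3 = -1; a_4 = -7/12


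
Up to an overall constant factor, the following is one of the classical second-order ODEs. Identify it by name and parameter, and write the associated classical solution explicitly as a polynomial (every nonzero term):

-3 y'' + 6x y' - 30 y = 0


All three coefficients share the factor -3; dividing through by -3 gives  y'' - 2x y' + 10 y = 0.
This matches the Hermite equation y'' - 2x y' + 2n y = 0 with 2n = 10, so n = 5; the polynomial solution is H_5(x).
With y = sum_k a_k x^k, matching x^k gives (k+2)(k+1) a_{k+2} = 2(k - n) a_k = 2(k - 5) a_k. The right side vanishes at k = 5, so the series with the parity of 5 terminates at degree 5.
Standard normalization: leading coefficient of H_n is 2^n, so a_5 = 2^5 = 32. Work downward with a_k = (k+1)(k+2) a_{k+2} / (2(k - n)):
  a_3 = (4)(5)(32) / (2(3 - 5)) = 640/(-4) = -160
  a_1 = (2)(3)(-160) / (2(1 - 5)) = -960/(-8) = 120
Hence H_5(x) = 32 x^5 - 160 x^3 + 120 x.

H_5(x); series = 32 x^5 - 160 x^3 + 120 x


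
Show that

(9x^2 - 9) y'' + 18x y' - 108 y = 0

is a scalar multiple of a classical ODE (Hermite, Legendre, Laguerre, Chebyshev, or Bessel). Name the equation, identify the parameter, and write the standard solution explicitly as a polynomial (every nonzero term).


All three coefficients share the factor -9; dividing through by -9 gives  (1 - x^2) y'' - 2x y' + 12 y = 0.
This matches the Legendre equation (1 - x^2) y'' - 2x y' + n(n+1) y = 0 (note the -2x y' term) with n(n+1) = 12, so n = 3; the polynomial solution is P_3(x).
With y = sum_k a_k x^k, matching x^k gives (k+2)(k+1) a_{k+2} = [k(k+1) - n(n+1)] a_k = (k - 3)(k + 4) a_k. The right side vanishes at k = 3, so the series with the parity of 3 terminates at degree 3.
Standard normalization (P_n(1) = 1): leading coefficient (2n)!/(2^n (n!)^2) = 720/(8*36) = 5/2, so a_3 = 5/2. Work downward with a_k = (k+1)(k+2) a_{k+2} / ((k - 3)(k + 4)):
  a_1 = (2)(3)(5/2) / ((1 - 3)(1 + 4)) = 15/(-10) = -3/2
Hence P_3(x) = 5 x^3/2 - 3 x/2.

P_3(x); series = 5 x^3/2 - 3 x/2


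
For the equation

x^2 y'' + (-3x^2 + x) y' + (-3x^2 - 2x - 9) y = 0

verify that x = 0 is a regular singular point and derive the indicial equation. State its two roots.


Divide by x^2 to reach normal form y'' + P_1(x) y' + P_2(x) y = 0 with P_1(x) = -3 + 1/x and P_2(x) = -3 - 2/x - 9/x^2.
x = 0 is a singular point because the y'-coefficient -3 + 1/x has a pole at x = 0 and the y-coefficient -3 - 2/x - 9/x^2 has a pole at x = 0.
It is a regular singular point because x P_1(x) = p(x) = 1 - 3x and x^2 P_2(x) = q(x) = -3x^2 - 2x - 9 are polynomials, hence analytic at x = 0.
p(0) = 1,  q(0) = -9.
Indicial equation: r(r-1) + p(0) r + q(0) = 0, i.e. r^2 + (p(0) - 1) r + q(0) = 0, i.e. r^2 - 9 = 0.
Discriminant: (0)^2 - 4(-9) = 36, so r = (0 ± 6)/2.
Solving: r_1 = 3, r_2 = -3.

indicial: r^2 - 9 = 0; roots r_1 = 3, r_2 = -3


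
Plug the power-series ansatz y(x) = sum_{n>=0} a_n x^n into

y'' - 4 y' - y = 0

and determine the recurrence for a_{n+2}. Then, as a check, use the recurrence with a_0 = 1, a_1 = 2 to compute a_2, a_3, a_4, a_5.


Substitute y = sum_n a_n x^n.
y''(x) has coefficient (n+2)(n+1) a_{n+2} at x^n;
-4 y'(x) has coefficient -4 (n+1) a_{n+1} at x^n;
-y(x) has coefficient -1 a_n at x^n.
Matching x^n: (n+2)(n+1) a_{n+2} - 4 (n+1) a_{n+1} - 1 a_n = 0.
Thus a_{n+2} = [4 (n+1) a_{n+1} + 1 a_n] / ((n+1)(n+2)).

Check with a_0 = 1, a_1 = 2 (apply the recurrence for n = 0, 1, 2, 3): a_0 = 1, a_1 = 2, a_2 = 9/2, a_3 = 19/3, a_4 = 161/24, a_5 = 341/60.

a_(n+2) = [4 (n+1) a_(n+1) + 1 a_n] / ((n+1)(n+2)); check: a_0 = 1, a_1 = 2, a_2 = 9/2, a_3 = 19/3, a_4 = 161/24, a_5 = 341/60


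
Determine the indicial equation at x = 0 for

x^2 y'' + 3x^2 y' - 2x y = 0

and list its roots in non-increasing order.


Divide by x^2 to reach normal form y'' + P_1(x) y' + P_2(x) y = 0 with P_1(x) = 3 and P_2(x) = -2/x.
x = 0 is a singular point because the y-coefficient -2/x has a pole at x = 0.
It is a regular singular point because x P_1(x) = p(x) = 3x and x^2 P_2(x) = q(x) = -2x are polynomials, hence analytic at x = 0.
p(0) = 0,  q(0) = 0.
Indicial equation: r(r-1) + p(0) r + q(0) = 0, i.e. r^2 + (p(0) - 1) r + q(0) = 0, i.e. r^2 - 1 r = 0.
Discriminant: (-1)^2 - 4(0) = 1, so r = (1 ± 1)/2.
Solving: r_1 = 1, r_2 = 0.

indicial: r^2 - 1 r = 0; roots r_1 = 1, r_2 = 0


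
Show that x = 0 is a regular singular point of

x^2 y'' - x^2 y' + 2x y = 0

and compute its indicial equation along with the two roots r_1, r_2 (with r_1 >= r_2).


Divide by x^2 to reach normal form y'' + P_1(x) y' + P_2(x) y = 0 with P_1(x) = -1 and P_2(x) = 2/x.
x = 0 is a singular point because the y-coefficient 2/x has a pole at x = 0.
It is a regular singular point because x P_1(x) = p(x) = -x and x^2 P_2(x) = q(x) = 2x are polynomials, hence analytic at x = 0.
p(0) = 0,  q(0) = 0.
Indicial equation: r(r-1) + p(0) r + q(0) = 0, i.e. r^2 + (p(0) - 1) r + q(0) = 0, i.e. r^2 - 1 r = 0.
Discriminant: (-1)^2 - 4(0) = 1, so r = (1 ± 1)/2.
Solving: r_1 = 1, r_2 = 0.

indicial: r^2 - 1 r = 0; roots r_1 = 1, r_2 = 0


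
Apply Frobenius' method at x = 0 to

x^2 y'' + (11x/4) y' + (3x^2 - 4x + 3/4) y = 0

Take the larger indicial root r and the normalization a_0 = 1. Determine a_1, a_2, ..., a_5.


Write in Frobenius form y'' + (p(x)/x) y' + (q(x)/x^2) y = 0:
  p(x) = 11/4,  q(x) = 3x^2 - 4x + 3/4.
Indicial equation: r(r-1) + (11/4) r + (3/4) = 0 -> roots r_1 = -3/4, r_2 = -1.
Take r = r_1 = -3/4. Let y(x) = x^r sum_{n>=0} a_n x^n with a_0 = 1.
Substitute y = x^r sum a_n x^n and match x^{r+n}. The recurrence is
  D(n) a_n - 4 a_{n-1} + 3 a_{n-2} = 0,  where D(n) = (r+n)(r+n-1) + (11/4)(r+n) + (3/4).
  a_n = [4 a_{n-1} - 3 a_{n-2}] / D(n).
Since the indicial polynomial factors as (r - r_1)(r - r_2), D(n) = (r_1 + n - r_1)(r_1 + n - r_2) = n(n + 1/4).
Evaluating step by step (a_0 = 1):
  n = 1: D(1) = 1(1 + 1/4) = 5/4; numerator = 4(1) = 4; a_1 = (4)/(5/4) = 16/5
  n = 2: D(2) = 2(2 + 1/4) = 9/2; numerator = 4(16/5) - 3(1) = 49/5; a_2 = (49/5)/(9/2) = 98/45
  n = 3: D(3) = 3(3 + 1/4) = 39/4; numerator = 4(98/45) - 3(16/5) = -8/9; a_3 = (-8/9)/(39/4) = -32/351
  n = 4: D(4) = 4(4 + 1/4) = 17; numerator = 4(-32/351) - 3(98/45) = -12106/1755; a_4 = (-12106/1755)/(17) = -12106/29835
  n = 5: D(5) = 5(5 + 1/4) = 105/4; numerator = 4(-12106/29835) - 3(-32/351) = -40264/29835; a_5 = (-40264/29835)/(105/4) = -23008/447525

r = -3/4; a_0 = 1; a_1 = 16/5; a_2 = 98/45; a_3 = -32/351; a_4 = -12106/29835; a_5 = -23008/447525


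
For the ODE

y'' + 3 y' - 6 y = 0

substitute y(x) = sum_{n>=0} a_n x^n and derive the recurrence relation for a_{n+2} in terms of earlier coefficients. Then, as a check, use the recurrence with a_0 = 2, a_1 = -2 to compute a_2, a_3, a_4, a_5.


Substitute y = sum_n a_n x^n.
y''(x) has coefficient (n+2)(n+1) a_{n+2} at x^n;
3 y'(x) has coefficient 3 (n+1) a_{n+1} at x^n;
-6 y(x) has coefficient -6 a_n at x^n.
Matching x^n: (n+2)(n+1) a_{n+2} + 3 (n+1) a_{n+1} - 6 a_n = 0.
Thus a_{n+2} = [-3 (n+1) a_{n+1} + 6 a_n] / ((n+1)(n+2)).

Check with a_0 = 2, a_1 = -2 (apply the recurrence for n = 0, 1, 2, 3): a_0 = 2, a_1 = -2, a_2 = 9, a_3 = -11, a_4 = 51/4, a_5 = -219/20.

a_(n+2) = [-3 (n+1) a_(n+1) + 6 a_n] / ((n+1)(n+2)); check: a_0 = 2, a_1 = -2, a_2 = 9, a_3 = -11, a_4 = 51/4, a_5 = -219/20


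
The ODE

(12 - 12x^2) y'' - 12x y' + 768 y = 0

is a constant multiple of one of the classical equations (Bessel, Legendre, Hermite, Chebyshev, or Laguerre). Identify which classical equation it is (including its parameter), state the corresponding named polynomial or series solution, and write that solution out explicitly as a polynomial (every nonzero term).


All three coefficients share the factor 12; dividing through by 12 gives  (1 - x^2) y'' - x y' + 64 y = 0.
This matches the Chebyshev equation (1 - x^2) y'' - x y' + n^2 y = 0 (note the -x y' term, not -2x y') with n^2 = 64, so n = 8; the polynomial solution is T_8(x).
With y = sum_k a_k x^k, matching x^k gives (k+2)(k+1) a_{k+2} = (k^2 - n^2) a_k = (k - 8)(k + 8) a_k. The right side vanishes at k = 8, so the series with the parity of 8 terminates at degree 8.
Standard normalization: leading coefficient of T_n is 2^(n-1), so a_8 = 2^7 = 128. Work downward with a_k = (k+1)(k+2) a_{k+2} / ((k - 8)(k + 8)):
  a_6 = (7)(8)(128) / ((6 - 8)(6 + 8)) = 7168/(-28) = -256
  a_4 = (5)(6)(-256) / ((4 - 8)(4 + 8)) = -7680/(-48) = 160
  a_2 = (3)(4)(160) / ((2 - 8)(2 + 8)) = 1920/(-60) = -32
  a_0 = (1)(2)(-32) / ((0 - 8)(0 + 8)) = -64/(-64) = 1
Hence T_8(x) = 128 x^8 - 256 x^6 + 160 x^4 - 32 x^2 + 1.

T_8(x); series = 128 x^8 - 256 x^6 + 160 x^4 - 32 x^2 + 1


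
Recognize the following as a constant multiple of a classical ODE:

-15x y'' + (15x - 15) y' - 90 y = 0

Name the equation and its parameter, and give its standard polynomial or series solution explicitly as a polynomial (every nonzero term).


All three coefficients share the factor -15; dividing through by -15 gives  x y'' + (1 - x) y' + 6 y = 0.
This matches the Laguerre equation x y'' + (1 - x) y' + n y = 0 with n = 6; the polynomial solution is L_6(x).
With y = sum_k a_k x^k, matching x^k gives (k+1)k a_{k+1} + (k+1) a_{k+1} - k a_k + n a_k = 0, i.e. (k+1)^2 a_{k+1} = (k - n) a_k = (k - 6) a_k. The right side vanishes at k = 6, so the series terminates at degree 6.
Standard normalization L_n(0) = 1 gives a_0 = 1. Work upward with a_{k+1} = (k - 6) a_k / (k+1)^2:
  a_1 = (0 - 6)(1) / 1^2 = -6/1 = -6
  a_2 = (1 - 6)(-6) / 2^2 = 30/4 = 15/2
  a_3 = (2 - 6)(15/2) / 3^2 = -30/9 = -10/3
  a_4 = (3 - 6)(-10/3) / 4^2 = 10/16 = 5/8
  a_5 = (4 - 6)(5/8) / 5^2 = (-5/4)/25 = -1/20
  a_6 = (5 - 6)(-1/20) / 6^2 = (1/20)/36 = 1/720
Hence L_6(x) = x^6/720 - x^5/20 + 5 x^4/8 - 10 x^3/3 + 15 x^2/2 - 6 x + 1.

L_6(x); series = x^6/720 - x^5/20 + 5 x^4/8 - 10 x^3/3 + 15 x^2/2 - 6 x + 1


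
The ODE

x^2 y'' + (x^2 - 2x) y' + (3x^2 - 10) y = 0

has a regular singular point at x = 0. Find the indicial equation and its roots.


Divide by x^2 to reach normal form y'' + P_1(x) y' + P_2(x) y = 0 with P_1(x) = 1 - 2/x and P_2(x) = 3 - 10/x^2.
x = 0 is a singular point because the y'-coefficient 1 - 2/x has a pole at x = 0 and the y-coefficient 3 - 10/x^2 has a pole at x = 0.
It is a regular singular point because x P_1(x) = p(x) = x - 2 and x^2 P_2(x) = q(x) = 3x^2 - 10 are polynomials, hence analytic at x = 0.
p(0) = -2,  q(0) = -10.
Indicial equation: r(r-1) + p(0) r + q(0) = 0, i.e. r^2 + (p(0) - 1) r + q(0) = 0, i.e. r^2 - 3 r - 10 = 0.
Discriminant: (-3)^2 - 4(-10) = 49, so r = (3 ± 7)/2.
Solving: r_1 = 5, r_2 = -2.

indicial: r^2 - 3 r - 10 = 0; roots r_1 = 5, r_2 = -2


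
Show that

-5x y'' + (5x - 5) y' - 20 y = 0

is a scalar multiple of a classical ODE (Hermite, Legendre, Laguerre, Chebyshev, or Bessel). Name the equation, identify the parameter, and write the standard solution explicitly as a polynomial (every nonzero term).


All three coefficients share the factor -5; dividing through by -5 gives  x y'' + (1 - x) y' + 4 y = 0.
This matches the Laguerre equation x y'' + (1 - x) y' + n y = 0 with n = 4; the polynomial solution is L_4(x).
With y = sum_k a_k x^k, matching x^k gives (k+1)k a_{k+1} + (k+1) a_{k+1} - k a_k + n a_k = 0, i.e. (k+1)^2 a_{k+1} = (k - n) a_k = (k - 4) a_k. The right side vanishes at k = 4, so the series terminates at degree 4.
Standard normalization L_n(0) = 1 gives a_0 = 1. Work upward with a_{k+1} = (k - 4) a_k / (k+1)^2:
  a_1 = (0 - 4)(1) / 1^2 = -4/1 = -4
  a_2 = (1 - 4)(-4) / 2^2 = 12/4 = 3
  a_3 = (2 - 4)(3) / 3^2 = -6/9 = -2/3
  a_4 = (3 - 4)(-2/3) / 4^2 = (2/3)/16 = 1/24
Hence L_4(x) = x^4/24 - 2 x^3/3 + 3 x^2 - 4 x + 1.

L_4(x); series = x^4/24 - 2 x^3/3 + 3 x^2 - 4 x + 1


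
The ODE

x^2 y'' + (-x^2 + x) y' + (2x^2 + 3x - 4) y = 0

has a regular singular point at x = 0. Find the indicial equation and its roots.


Divide by x^2 to reach normal form y'' + P_1(x) y' + P_2(x) y = 0 with P_1(x) = -1 + 1/x and P_2(x) = 2 + 3/x - 4/x^2.
x = 0 is a singular point because the y'-coefficient -1 + 1/x has a pole at x = 0 and the y-coefficient 2 + 3/x - 4/x^2 has a pole at x = 0.
It is a regular singular point because x P_1(x) = p(x) = 1 - x and x^2 P_2(x) = q(x) = 2x^2 + 3x - 4 are polynomials, hence analytic at x = 0.
p(0) = 1,  q(0) = -4.
Indicial equation: r(r-1) + p(0) r + q(0) = 0, i.e. r^2 + (p(0) - 1) r + q(0) = 0, i.e. r^2 - 4 = 0.
Discriminant: (0)^2 - 4(-4) = 16, so r = (0 ± 4)/2.
Solving: r_1 = 2, r_2 = -2.

indicial: r^2 - 4 = 0; roots r_1 = 2, r_2 = -2


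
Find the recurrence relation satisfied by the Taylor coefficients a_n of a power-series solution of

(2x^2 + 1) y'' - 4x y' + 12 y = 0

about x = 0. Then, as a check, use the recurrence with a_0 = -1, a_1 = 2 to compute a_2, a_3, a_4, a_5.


Substitute y = sum_n a_n x^n.
(1 + 2 x^2) y'' contributes (n+2)(n+1) a_{n+2} + 2 n(n-1) a_n at x^n.
-4 x y'(x) contributes -4 n a_n at x^n.
12 y(x) contributes 12 a_n at x^n.
Matching x^n: (n+2)(n+1) a_{n+2} + (2 n(n-1) - 4 n + 12) a_n = 0.
Thus a_{n+2} = (-2 n(n-1) + 4 n - 12) / ((n+1)(n+2)) * a_n.

Check with a_0 = -1, a_1 = 2 (apply the recurrence for n = 0, 1, 2, 3): a_0 = -1, a_1 = 2, a_2 = 6, a_3 = -8/3, a_4 = -4, a_5 = 8/5.

a_(n+2) = (-2 n(n-1) + 4 n - 12) / ((n+1)(n+2)) * a_n; check: a_0 = -1, a_1 = 2, a_2 = 6, a_3 = -8/3, a_4 = -4, a_5 = 8/5


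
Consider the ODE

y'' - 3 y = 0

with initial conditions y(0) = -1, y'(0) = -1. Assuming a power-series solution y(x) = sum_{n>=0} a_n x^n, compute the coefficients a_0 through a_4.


Ansatz: y(x) = sum_{n>=0} a_n x^n, so y'(x) = sum_{n>=1} n a_n x^(n-1) and y''(x) = sum_{n>=2} n(n-1) a_n x^(n-2).
Substitute into P(x) y'' + Q(x) y' + R(x) y = 0 with P(x) = 1, Q(x) = 0, R(x) = -3, and match powers of x.
Initial conditions: a_0 = -1, a_1 = -1.
Setting the coefficient of each power of x to zero and solving order by order (substituting the coefficients already found):
  x^0: 2 a_2 - 3 a_0 = 0  ->  2 a_2 = 3 a_0 = -3  ->  a_2 = -3/2
  x^1: 6 a_3 - 3 a_1 = 0  ->  6 a_3 = 3 a_1 = -3  ->  a_3 = -1/2
  x^2: 12 a_4 - 3 a_2 = 0  ->  12 a_4 = 3 a_2 = -9/2  ->  a_4 = -3/8
Truncated series: y(x) = -1 - x - (3/2) x^2 - (1/2) x^3 - (3/8) x^4 + O(x^5).

a_0 = -1; a_1 = -1; a_2 = -3/2; a_3 = -1/2; a_4 = -3/8


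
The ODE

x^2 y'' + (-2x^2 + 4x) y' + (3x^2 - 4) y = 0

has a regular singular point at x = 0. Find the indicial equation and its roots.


Divide by x^2 to reach normal form y'' + P_1(x) y' + P_2(x) y = 0 with P_1(x) = -2 + 4/x and P_2(x) = 3 - 4/x^2.
x = 0 is a singular point because the y'-coefficient -2 + 4/x has a pole at x = 0 and the y-coefficient 3 - 4/x^2 has a pole at x = 0.
It is a regular singular point because x P_1(x) = p(x) = 4 - 2x and x^2 P_2(x) = q(x) = 3x^2 - 4 are polynomials, hence analytic at x = 0.
p(0) = 4,  q(0) = -4.
Indicial equation: r(r-1) + p(0) r + q(0) = 0, i.e. r^2 + (p(0) - 1) r + q(0) = 0, i.e. r^2 + 3 r - 4 = 0.
Discriminant: (3)^2 - 4(-4) = 25, so r = (-3 ± 5)/2.
Solving: r_1 = 1, r_2 = -4.

indicial: r^2 + 3 r - 4 = 0; roots r_1 = 1, r_2 = -4


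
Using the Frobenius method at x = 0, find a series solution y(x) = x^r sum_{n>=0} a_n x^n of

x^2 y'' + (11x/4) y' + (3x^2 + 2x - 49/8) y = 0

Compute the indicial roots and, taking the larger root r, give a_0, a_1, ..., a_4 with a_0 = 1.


Write in Frobenius form y'' + (p(x)/x) y' + (q(x)/x^2) y = 0:
  p(x) = 11/4,  q(x) = 3x^2 + 2x - 49/8.
Indicial equation: r(r-1) + (11/4) r + (-49/8) = 0 -> roots r_1 = 7/4, r_2 = -7/2.
Take r = r_1 = 7/4. Let y(x) = x^r sum_{n>=0} a_n x^n with a_0 = 1.
Substitute y = x^r sum a_n x^n and match x^{r+n}. The recurrence is
  D(n) a_n + 2 a_{n-1} + 3 a_{n-2} = 0,  where D(n) = (r+n)(r+n-1) + (11/4)(r+n) + (-49/8).
  a_n = [-2 a_{n-1} - 3 a_{n-2}] / D(n).
Since the indicial polynomial factors as (r - r_1)(r - r_2), D(n) = (r_1 + n - r_1)(r_1 + n - r_2) = n(n + 21/4).
Evaluating step by step (a_0 = 1):
  n = 1: D(1) = 1(1 + 21/4) = 25/4; numerator = -2(1) = -2; a_1 = (-2)/(25/4) = -8/25
  n = 2: D(2) = 2(2 + 21/4) = 29/2; numerator = -2(-8/25) - 3(1) = -59/25; a_2 = (-59/25)/(29/2) = -118/725
  n = 3: D(3) = 3(3 + 21/4) = 99/4; numerator = -2(-118/725) - 3(-8/25) = 932/725; a_3 = (932/725)/(99/4) = 3728/71775
  n = 4: D(4) = 4(4 + 21/4) = 37; numerator = -2(3728/71775) - 3(-118/725) = 5518/14355; a_4 = (5518/14355)/(37) = 5518/531135

r = 7/4; a_0 = 1; a_1 = -8/25; a_2 = -118/725; a_3 = 3728/71775; a_4 = 5518/531135


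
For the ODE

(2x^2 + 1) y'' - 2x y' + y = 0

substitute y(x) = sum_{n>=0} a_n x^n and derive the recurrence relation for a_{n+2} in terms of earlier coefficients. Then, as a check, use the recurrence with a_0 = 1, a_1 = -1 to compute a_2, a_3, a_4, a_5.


Substitute y = sum_n a_n x^n.
(1 + 2 x^2) y'' contributes (n+2)(n+1) a_{n+2} + 2 n(n-1) a_n at x^n.
-2 x y'(x) contributes -2 n a_n at x^n.
y(x) contributes 1 a_n at x^n.
Matching x^n: (n+2)(n+1) a_{n+2} + (2 n(n-1) - 2 n + 1) a_n = 0.
Thus a_{n+2} = (-2 n(n-1) + 2 n - 1) / ((n+1)(n+2)) * a_n.

Check with a_0 = 1, a_1 = -1 (apply the recurrence for n = 0, 1, 2, 3): a_0 = 1, a_1 = -1, a_2 = -1/2, a_3 = -1/6, a_4 = 1/24, a_5 = 7/120.

a_(n+2) = (-2 n(n-1) + 2 n - 1) / ((n+1)(n+2)) * a_n; check: a_0 = 1, a_1 = -1, a_2 = -1/2, a_3 = -1/6, a_4 = 1/24, a_5 = 7/120


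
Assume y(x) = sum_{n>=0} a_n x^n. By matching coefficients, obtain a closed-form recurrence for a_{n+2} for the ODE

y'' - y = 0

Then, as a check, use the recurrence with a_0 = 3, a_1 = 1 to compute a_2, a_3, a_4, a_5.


Substitute y = sum_n a_n x^n into y'' + (const) y = 0.
y''(x) = sum_{n>=0} (n+2)(n+1) a_{n+2} x^n.
The ODE becomes sum_n [(n+2)(n+1) a_{n+2} - 1 a_n] x^n = 0.
Setting each coefficient to zero gives the recurrence:
  (n+2)(n+1) a_{n+2} - 1 a_n = 0,
  a_{n+2} = 1 / ((n+1)(n+2)) a_n.

Check with a_0 = 3, a_1 = 1 (apply the recurrence for n = 0, 1, 2, 3): a_0 = 3, a_1 = 1, a_2 = 3/2, a_3 = 1/6, a_4 = 1/8, a_5 = 1/120.

a_{n+2} = 1/((n+1)(n+2)) * a_n; check: a_0 = 3, a_1 = 1, a_2 = 3/2, a_3 = 1/6, a_4 = 1/8, a_5 = 1/120


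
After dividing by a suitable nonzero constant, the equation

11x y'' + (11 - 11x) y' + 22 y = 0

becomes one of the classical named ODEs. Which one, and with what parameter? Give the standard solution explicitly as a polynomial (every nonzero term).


All three coefficients share the factor 11; dividing through by 11 gives  x y'' + (1 - x) y' + 2 y = 0.
This matches the Laguerre equation x y'' + (1 - x) y' + n y = 0 with n = 2; the polynomial solution is L_2(x).
With y = sum_k a_k x^k, matching x^k gives (k+1)k a_{k+1} + (k+1) a_{k+1} - k a_k + n a_k = 0, i.e. (k+1)^2 a_{k+1} = (k - n) a_k = (k - 2) a_k. The right side vanishes at k = 2, so the series terminates at degree 2.
Standard normalization L_n(0) = 1 gives a_0 = 1. Work upward with a_{k+1} = (k - 2) a_k / (k+1)^2:
  a_1 = (0 - 2)(1) / 1^2 = -2/1 = -2
  a_2 = (1 - 2)(-2) / 2^2 = 2/4 = 1/2
Hence L_2(x) = x^2/2 - 2 x + 1.

L_2(x); series = x^2/2 - 2 x + 1


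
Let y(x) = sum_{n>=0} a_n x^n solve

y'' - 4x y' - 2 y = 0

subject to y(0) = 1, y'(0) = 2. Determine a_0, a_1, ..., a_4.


Ansatz: y(x) = sum_{n>=0} a_n x^n, so y'(x) = sum_{n>=1} n a_n x^(n-1) and y''(x) = sum_{n>=2} n(n-1) a_n x^(n-2).
Substitute into P(x) y'' + Q(x) y' + R(x) y = 0 with P(x) = 1, Q(x) = -4x, R(x) = -2, and match powers of x.
Initial conditions: a_0 = 1, a_1 = 2.
Setting the coefficient of each power of x to zero and solving order by order (substituting the coefficients already found):
  x^0: 2 a_2 - 2 a_0 = 0  ->  2 a_2 = 2 a_0 = 2  ->  a_2 = 1
  x^1: 6 a_3 - 6 a_1 = 0  ->  6 a_3 = 6 a_1 = 12  ->  a_3 = 2
  x^2: 12 a_4 - 10 a_2 = 0  ->  12 a_4 = 10 a_2 = 10  ->  a_4 = 5/6
Truncated series: y(x) = 1 + 2 x + x^2 + 2 x^3 + (5/6) x^4 + O(x^5).

a_0 = 1; a_1 = 2; a_2 = 1; a_3 = 2; a_4 = 5/6


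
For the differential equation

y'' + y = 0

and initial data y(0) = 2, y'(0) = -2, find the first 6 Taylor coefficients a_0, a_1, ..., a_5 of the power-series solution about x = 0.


Ansatz: y(x) = sum_{n>=0} a_n x^n, so y'(x) = sum_{n>=1} n a_n x^(n-1) and y''(x) = sum_{n>=2} n(n-1) a_n x^(n-2).
Substitute into P(x) y'' + Q(x) y' + R(x) y = 0 with P(x) = 1, Q(x) = 0, R(x) = 1, and match powers of x.
Initial conditions: a_0 = 2, a_1 = -2.
Setting the coefficient of each power of x to zero and solving order by order (substituting the coefficients already found):
  x^0: 2 a_2 + a_0 = 0  ->  2 a_2 = -a_0 = -2  ->  a_2 = -1
  x^1: 6 a_3 + a_1 = 0  ->  6 a_3 = -a_1 = 2  ->  a_3 = 1/3
  x^2: 12 a_4 + a_2 = 0  ->  12 a_4 = -a_2 = 1  ->  a_4 = 1/12
  x^3: 20 a_5 + a_3 = 0  ->  20 a_5 = -a_3 = -1/3  ->  a_5 = -1/60
Truncated series: y(x) = 2 - 2 x - x^2 + (1/3) x^3 + (1/12) x^4 - (1/60) x^5 + O(x^6).

a_0 = 2; a_1 = -2; a_2 = -1; a_3 = 1/3; a_4 = 1/12; a_5 = -1/60
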